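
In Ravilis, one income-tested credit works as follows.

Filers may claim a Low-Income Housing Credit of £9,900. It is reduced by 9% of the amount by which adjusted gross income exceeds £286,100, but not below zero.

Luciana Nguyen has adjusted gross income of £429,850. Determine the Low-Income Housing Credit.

Low-Income Housing Credit: 9% of the £143,750 excess over £286,100 is £12,937.50 ≥ base, so the credit is £0.

£0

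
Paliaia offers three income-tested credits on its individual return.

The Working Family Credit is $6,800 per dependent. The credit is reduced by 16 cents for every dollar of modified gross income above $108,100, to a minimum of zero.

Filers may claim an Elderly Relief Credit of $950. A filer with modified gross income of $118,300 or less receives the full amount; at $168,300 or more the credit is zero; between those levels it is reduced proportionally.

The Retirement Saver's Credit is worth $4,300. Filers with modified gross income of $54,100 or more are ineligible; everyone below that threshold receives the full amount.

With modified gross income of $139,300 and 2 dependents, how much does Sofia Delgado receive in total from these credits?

$9,159

Working Family Credit: base = 2 × $6,800 = $13,600. 16% of the $31,200 excess over $108,100 is $4,992; credit = $13,600 − $4,992 = $8,608.
Elderly Relief Credit: $139,300 is $21,000 into a $50,000 phase-out range, leaving 29,000/50,000 of the credit: $950 × 29,000/50,000 = $551.
Retirement Saver's Credit: $139,300 meets or exceeds the $54,100 cutoff, so the credit is $0.
Total: $8,608 + $551 + $0 = $9,159.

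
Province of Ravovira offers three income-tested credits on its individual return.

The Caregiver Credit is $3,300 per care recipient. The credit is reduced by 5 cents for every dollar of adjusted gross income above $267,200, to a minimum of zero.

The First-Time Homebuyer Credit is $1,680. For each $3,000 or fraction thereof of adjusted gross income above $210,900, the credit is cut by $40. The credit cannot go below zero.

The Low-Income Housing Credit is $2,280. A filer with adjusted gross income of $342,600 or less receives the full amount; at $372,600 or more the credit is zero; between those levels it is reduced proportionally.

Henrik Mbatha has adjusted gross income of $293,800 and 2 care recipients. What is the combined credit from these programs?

Caregiver Credit: base = 2 × $3,300 = $6,600. 5% of the $26,600 excess over $267,200 is $1,330; credit = $6,600 − $1,330 = $5,270.
First-Time Homebuyer Credit: income exceeds $210,900 by $82,900, which is 28 full-or-partial $3,000 increments; reduction = 28 × $40 = $1,120, leaving $560.
Low-Income Housing Credit: $293,800 is at or below the $342,600 threshold, so the full $2,280 applies.
Total: $5,270 + $560 + $2,280 = $8,110.

$8,110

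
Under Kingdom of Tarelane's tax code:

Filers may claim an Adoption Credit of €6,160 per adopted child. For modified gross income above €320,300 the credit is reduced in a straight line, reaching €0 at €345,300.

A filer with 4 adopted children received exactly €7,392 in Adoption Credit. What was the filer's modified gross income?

Full credit = 4 × €6,160 = €24,640.
€7,392 is 7,392/24,640 of the full €24,640, so 17,248/24,640 of the €25,000 range has been used: income = €320,300 + €25,000 × 17,248/24,640 = €337,800.

€337,800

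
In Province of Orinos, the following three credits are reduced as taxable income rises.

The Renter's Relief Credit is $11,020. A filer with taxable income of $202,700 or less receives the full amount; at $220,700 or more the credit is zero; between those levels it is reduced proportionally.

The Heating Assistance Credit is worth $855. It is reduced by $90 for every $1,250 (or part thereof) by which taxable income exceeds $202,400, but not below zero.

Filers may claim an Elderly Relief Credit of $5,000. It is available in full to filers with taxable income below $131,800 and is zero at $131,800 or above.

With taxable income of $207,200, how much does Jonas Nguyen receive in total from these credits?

$8,760

Renter's Relief Credit: $207,200 is $4,500 into a $18,000 phase-out range, leaving 13,500/18,000 of the credit: $11,020 × 13,500/18,000 = $8,265.
Heating Assistance Credit: income exceeds $202,400 by $4,800, which is 4 full-or-partial $1,250 increments; reduction = 4 × $90 = $360, leaving $495.
Elderly Relief Credit: $207,200 meets or exceeds the $131,800 cutoff, so the credit is $0.
Total: $8,265 + $495 + $0 = $8,760.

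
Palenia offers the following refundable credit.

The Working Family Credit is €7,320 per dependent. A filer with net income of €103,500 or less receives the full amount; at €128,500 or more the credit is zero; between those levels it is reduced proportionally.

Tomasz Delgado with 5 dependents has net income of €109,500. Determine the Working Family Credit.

Working Family Credit: base = 5 × €7,320 = €36,600. €109,500 is €6,000 into a €25,000 phase-out range, leaving 19,000/25,000 of the credit: €36,600 × 19,000/25,000 = €27,816.

€27,816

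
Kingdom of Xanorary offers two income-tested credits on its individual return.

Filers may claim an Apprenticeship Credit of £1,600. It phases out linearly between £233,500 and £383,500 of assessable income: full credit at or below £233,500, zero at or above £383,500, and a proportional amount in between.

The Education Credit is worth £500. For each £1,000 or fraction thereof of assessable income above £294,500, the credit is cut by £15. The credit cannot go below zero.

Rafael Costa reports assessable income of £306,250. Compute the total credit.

£1,144

Apprenticeship Credit: £306,250 is £72,750 into a £150,000 phase-out range, leaving 77,250/150,000 of the credit: £1,600 × 77,250/150,000 = £824.
Education Credit: income exceeds £294,500 by £11,750, which is 12 full-or-partial £1,000 increments; reduction = 12 × £15 = £180, leaving £320.
Total: £824 + £320 = £1,144.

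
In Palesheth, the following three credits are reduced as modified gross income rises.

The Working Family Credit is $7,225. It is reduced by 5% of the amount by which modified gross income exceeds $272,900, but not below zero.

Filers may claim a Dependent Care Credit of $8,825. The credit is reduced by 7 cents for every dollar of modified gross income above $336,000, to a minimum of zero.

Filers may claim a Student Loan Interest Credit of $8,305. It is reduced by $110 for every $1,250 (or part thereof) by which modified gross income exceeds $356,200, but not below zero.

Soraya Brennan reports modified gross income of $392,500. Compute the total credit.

Working Family Credit: 5% of the $119,600 excess over $272,900 is $5,980; credit = $7,225 − $5,980 = $1,245.
Dependent Care Credit: 7% of the $56,500 excess over $336,000 is $3,955; credit = $8,825 − $3,955 = $4,870.
Student Loan Interest Credit: income exceeds $356,200 by $36,300, which is 30 full-or-partial $1,250 increments; reduction = 30 × $110 = $3,300, leaving $5,005.
Total: $1,245 + $4,870 + $5,005 = $11,120.

$11,120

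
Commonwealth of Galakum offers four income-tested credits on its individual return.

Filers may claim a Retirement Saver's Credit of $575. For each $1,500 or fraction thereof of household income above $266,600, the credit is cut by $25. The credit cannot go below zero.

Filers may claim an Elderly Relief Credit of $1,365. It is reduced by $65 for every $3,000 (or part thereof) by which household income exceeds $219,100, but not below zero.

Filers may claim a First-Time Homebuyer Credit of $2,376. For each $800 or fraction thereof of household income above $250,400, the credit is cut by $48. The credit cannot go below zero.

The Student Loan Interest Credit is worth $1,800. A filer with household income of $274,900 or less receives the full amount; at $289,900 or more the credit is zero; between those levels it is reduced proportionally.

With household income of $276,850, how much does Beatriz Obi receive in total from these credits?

$2,775

Retirement Saver's Credit: income exceeds $266,600 by $10,250, which is 7 full-or-partial $1,500 increments; reduction = 7 × $25 = $175, leaving $400.
Elderly Relief Credit: income exceeds $219,100 by $57,750, which is 20 full-or-partial $3,000 increments; reduction = 20 × $65 = $1,300, leaving $65.
First-Time Homebuyer Credit: income exceeds $250,400 by $26,450, which is 34 full-or-partial $800 increments; reduction = 34 × $48 = $1,632, leaving $744.
Student Loan Interest Credit: $276,850 is $1,950 into a $15,000 phase-out range, leaving 13,050/15,000 of the credit: $1,800 × 13,050/15,000 = $1,566.
Total: $400 + $65 + $744 + $1,566 = $2,775.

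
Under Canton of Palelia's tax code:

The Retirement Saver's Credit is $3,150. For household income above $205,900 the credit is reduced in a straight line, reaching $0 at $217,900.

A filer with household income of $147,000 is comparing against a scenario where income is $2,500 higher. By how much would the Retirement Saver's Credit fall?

At $147,000 — $147,000 is at or below the $205,900 threshold, so the full $3,150 applies.
At $149,500 — $149,500 is at or below the $205,900 threshold, so the full $3,150 applies.
Lost: $3,150 − $3,150 = $0.

$0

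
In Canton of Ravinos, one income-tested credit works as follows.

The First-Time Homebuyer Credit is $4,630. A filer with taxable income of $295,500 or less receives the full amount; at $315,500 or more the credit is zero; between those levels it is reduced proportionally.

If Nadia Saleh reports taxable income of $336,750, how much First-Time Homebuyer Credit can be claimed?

$0

First-Time Homebuyer Credit: $336,750 is at or above $315,500, so the credit is $0.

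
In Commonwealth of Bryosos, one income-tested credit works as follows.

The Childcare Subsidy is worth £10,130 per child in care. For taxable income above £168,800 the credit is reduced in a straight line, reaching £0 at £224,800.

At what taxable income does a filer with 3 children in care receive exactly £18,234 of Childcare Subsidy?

£191,200

Full credit = 3 × £10,130 = £30,390.
£18,234 is 18,234/30,390 of the full £30,390, so 12,156/30,390 of the £56,000 range has been used: income = £168,800 + £56,000 × 12,156/30,390 = £191,200.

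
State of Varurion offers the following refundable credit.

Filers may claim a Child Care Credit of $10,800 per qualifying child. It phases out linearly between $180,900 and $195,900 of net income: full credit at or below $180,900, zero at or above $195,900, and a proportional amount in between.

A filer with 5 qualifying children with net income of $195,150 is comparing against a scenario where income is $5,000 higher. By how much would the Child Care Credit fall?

At $195,150 — base = 5 × $10,800 = $54,000. $195,150 is $14,250 into a $15,000 phase-out range, leaving 750/15,000 of the credit: $54,000 × 750/15,000 = $2,700.
At $200,150 — base = 5 × $10,800 = $54,000. $200,150 is at or above $195,900, so the credit is $0.
Lost: $2,700 − $0 = $2,700.

$2,700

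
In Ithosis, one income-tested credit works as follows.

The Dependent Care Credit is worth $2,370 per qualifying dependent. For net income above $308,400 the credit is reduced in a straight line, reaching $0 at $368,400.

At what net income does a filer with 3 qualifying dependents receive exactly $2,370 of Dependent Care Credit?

$348,400

Full credit = 3 × $2,370 = $7,110.
$2,370 is 2,370/7,110 of the full $7,110, so 4,740/7,110 of the $60,000 range has been used: income = $308,400 + $60,000 × 4,740/7,110 = $348,400.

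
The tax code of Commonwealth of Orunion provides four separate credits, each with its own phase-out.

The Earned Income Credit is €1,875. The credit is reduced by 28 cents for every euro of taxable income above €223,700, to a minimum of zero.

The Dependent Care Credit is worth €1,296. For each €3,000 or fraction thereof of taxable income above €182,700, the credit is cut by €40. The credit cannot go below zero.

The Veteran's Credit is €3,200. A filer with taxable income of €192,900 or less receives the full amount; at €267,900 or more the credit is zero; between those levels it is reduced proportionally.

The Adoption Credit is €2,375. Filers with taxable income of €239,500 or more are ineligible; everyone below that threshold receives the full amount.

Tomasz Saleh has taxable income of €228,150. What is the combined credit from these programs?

€5,356

Earned Income Credit: 28% of the €4,450 excess over €223,700 is €1,246; credit = €1,875 − €1,246 = €629.
Dependent Care Credit: income exceeds €182,700 by €45,450, which is 16 full-or-partial €3,000 increments; reduction = 16 × €40 = €640, leaving €656.
Veteran's Credit: €228,150 is €35,250 into a €75,000 phase-out range, leaving 39,750/75,000 of the credit: €3,200 × 39,750/75,000 = €1,696.
Adoption Credit: €228,150 is below the €239,500 cutoff, so the full €2,375 applies.
Total: €629 + €656 + €1,696 + €2,375 = €5,356.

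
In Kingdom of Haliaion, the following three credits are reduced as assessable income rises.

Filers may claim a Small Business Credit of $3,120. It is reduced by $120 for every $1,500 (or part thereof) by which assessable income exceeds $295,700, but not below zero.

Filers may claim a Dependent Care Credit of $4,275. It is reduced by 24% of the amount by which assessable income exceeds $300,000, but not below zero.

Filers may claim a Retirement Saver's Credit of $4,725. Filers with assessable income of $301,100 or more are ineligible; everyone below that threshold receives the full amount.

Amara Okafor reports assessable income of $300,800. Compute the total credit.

Small Business Credit: income exceeds $295,700 by $5,100, which is 4 full-or-partial $1,500 increments; reduction = 4 × $120 = $480, leaving $2,640.
Dependent Care Credit: 24% of the $800 excess over $300,000 is $192; credit = $4,275 − $192 = $4,083.
Retirement Saver's Credit: $300,800 is below the $301,100 cutoff, so the full $4,725 applies.
Total: $2,640 + $4,083 + $4,725 = $11,448.

$11,448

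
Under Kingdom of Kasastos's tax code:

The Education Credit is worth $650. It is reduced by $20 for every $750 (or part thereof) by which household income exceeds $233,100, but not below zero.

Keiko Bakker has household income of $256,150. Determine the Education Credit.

Education Credit: income exceeds $233,100 by $23,050, which is 31 full-or-partial $750 increments; reduction = 31 × $20 = $620, leaving $30.

$30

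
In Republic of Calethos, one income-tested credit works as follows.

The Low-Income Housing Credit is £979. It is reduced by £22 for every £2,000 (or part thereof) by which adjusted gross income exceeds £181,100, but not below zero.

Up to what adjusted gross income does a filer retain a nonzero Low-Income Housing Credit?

£269,100

After 44 increments the reduction is 44 × £22 = £968, leaving £11; one more increment wipes it out. Increment 44 ends at excess 44 × £2,000 = £88,000, so the highest qualifying income is £181,100 + £88,000 = £269,100.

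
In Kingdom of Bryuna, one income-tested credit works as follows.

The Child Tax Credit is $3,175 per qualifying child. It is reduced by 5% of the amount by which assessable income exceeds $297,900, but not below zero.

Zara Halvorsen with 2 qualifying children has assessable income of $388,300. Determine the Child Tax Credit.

Child Tax Credit: base = 2 × $3,175 = $6,350. 5% of the $90,400 excess over $297,900 is $4,520; credit = $6,350 − $4,520 = $1,830.

$1,830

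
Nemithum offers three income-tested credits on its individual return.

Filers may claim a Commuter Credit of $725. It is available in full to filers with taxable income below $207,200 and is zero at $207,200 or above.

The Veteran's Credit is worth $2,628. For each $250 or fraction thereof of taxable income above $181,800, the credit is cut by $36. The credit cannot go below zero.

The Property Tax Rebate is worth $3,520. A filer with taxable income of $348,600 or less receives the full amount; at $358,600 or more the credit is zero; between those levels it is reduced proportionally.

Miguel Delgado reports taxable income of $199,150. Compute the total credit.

$4,353

Commuter Credit: $199,150 is below the $207,200 cutoff, so the full $725 applies.
Veteran's Credit: income exceeds $181,800 by $17,350, which is 70 full-or-partial $250 increments; reduction = 70 × $36 = $2,520, leaving $108.
Property Tax Rebate: $199,150 is at or below the $348,600 threshold, so the full $3,520 applies.
Total: $725 + $108 + $3,520 = $4,353.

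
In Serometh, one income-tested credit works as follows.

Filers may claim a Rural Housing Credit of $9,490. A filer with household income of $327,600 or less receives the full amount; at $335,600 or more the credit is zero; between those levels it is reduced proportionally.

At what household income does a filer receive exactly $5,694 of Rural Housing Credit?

$5,694 is 5,694/9,490 of the full $9,490, so 3,796/9,490 of the $8,000 range has been used: income = $327,600 + $8,000 × 3,796/9,490 = $330,800.

$330,800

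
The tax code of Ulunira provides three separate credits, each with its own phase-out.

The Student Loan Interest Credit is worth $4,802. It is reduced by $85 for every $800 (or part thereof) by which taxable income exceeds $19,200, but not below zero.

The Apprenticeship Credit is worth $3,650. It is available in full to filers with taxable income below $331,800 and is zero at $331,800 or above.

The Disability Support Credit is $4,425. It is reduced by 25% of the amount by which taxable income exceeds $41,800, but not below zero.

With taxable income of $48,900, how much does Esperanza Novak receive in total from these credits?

$7,872

Student Loan Interest Credit: income exceeds $19,200 by $29,700, which is 38 full-or-partial $800 increments; reduction = 38 × $85 = $3,230, leaving $1,572.
Apprenticeship Credit: $48,900 is below the $331,800 cutoff, so the full $3,650 applies.
Disability Support Credit: 25% of the $7,100 excess over $41,800 is $1,775; credit = $4,425 − $1,775 = $2,650.
Total: $1,572 + $3,650 + $2,650 = $7,872.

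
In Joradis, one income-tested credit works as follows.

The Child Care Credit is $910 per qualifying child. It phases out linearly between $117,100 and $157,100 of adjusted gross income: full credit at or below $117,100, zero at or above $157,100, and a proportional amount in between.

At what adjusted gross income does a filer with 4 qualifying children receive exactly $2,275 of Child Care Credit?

$132,100

Full credit = 4 × $910 = $3,640.
$2,275 is 2,275/3,640 of the full $3,640, so 1,365/3,640 of the $40,000 range has been used: income = $117,100 + $40,000 × 1,365/3,640 = $132,100.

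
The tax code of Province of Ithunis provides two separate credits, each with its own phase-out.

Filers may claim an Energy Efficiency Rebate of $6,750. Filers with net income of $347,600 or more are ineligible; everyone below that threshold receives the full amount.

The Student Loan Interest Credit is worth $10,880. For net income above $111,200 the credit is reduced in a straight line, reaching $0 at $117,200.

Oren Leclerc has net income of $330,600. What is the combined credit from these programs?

$6,750

Energy Efficiency Rebate: $330,600 is below the $347,600 cutoff, so the full $6,750 applies.
Student Loan Interest Credit: $330,600 is at or above $117,200, so the credit is $0.
Total: $6,750 + $0 = $6,750.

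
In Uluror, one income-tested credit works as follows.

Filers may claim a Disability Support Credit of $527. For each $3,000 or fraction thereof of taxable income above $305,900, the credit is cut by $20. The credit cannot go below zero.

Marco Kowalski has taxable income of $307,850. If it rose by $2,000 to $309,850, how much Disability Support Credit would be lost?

At $307,850 — income exceeds $305,900 by $1,950, which is 1 full-or-partial $3,000 increment; reduction = 1 × $20 = $20, leaving $507.
At $309,850 — income exceeds $305,900 by $3,950, which is 2 full-or-partial $3,000 increments; reduction = 2 × $20 = $40, leaving $487.
Lost: $507 − $487 = $20.

$20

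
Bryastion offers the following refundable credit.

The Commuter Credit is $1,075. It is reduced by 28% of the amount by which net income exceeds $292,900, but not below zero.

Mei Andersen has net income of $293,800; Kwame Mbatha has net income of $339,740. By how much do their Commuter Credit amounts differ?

$823

Mei ($293,800): Commuter Credit: 28% of the $900 excess over $292,900 is $252; credit = $1,075 − $252 = $823.
Kwame ($339,740): Commuter Credit: 28% of the $46,840 excess over $292,900 is $13,115.20 ≥ base, so the credit is $0.
Difference: |$823 − $0| = $823.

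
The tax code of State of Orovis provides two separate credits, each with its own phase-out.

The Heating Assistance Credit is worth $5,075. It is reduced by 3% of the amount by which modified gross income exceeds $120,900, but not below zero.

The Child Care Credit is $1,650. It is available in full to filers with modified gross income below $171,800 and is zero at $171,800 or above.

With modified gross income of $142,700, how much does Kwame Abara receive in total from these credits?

Heating Assistance Credit: 3% of the $21,800 excess over $120,900 is $654; credit = $5,075 − $654 = $4,421.
Child Care Credit: $142,700 is below the $171,800 cutoff, so the full $1,650 applies.
Total: $4,421 + $1,650 = $6,071.

$6,071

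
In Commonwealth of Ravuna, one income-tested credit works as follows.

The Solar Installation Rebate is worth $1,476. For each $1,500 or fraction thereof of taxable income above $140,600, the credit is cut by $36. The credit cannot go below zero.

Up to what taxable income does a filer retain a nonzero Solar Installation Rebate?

$200,600

After 40 increments the reduction is 40 × $36 = $1,440, leaving $36; one more increment wipes it out. Increment 40 ends at excess 40 × $1,500 = $60,000, so the highest qualifying income is $140,600 + $60,000 = $200,600.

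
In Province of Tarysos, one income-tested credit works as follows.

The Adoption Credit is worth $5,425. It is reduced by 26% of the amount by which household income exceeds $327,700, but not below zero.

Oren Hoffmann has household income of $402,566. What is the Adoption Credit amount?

$0

Adoption Credit: 26% of the $74,866 excess over $327,700 is $19,465.16 ≥ base, so the credit is $0.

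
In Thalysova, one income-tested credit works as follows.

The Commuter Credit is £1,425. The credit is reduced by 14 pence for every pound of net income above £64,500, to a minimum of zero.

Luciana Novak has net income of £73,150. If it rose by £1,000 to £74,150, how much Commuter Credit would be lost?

£140

At £73,150 — 14% of the £8,650 excess over £64,500 is £1,211; credit = £1,425 − £1,211 = £214.
At £74,150 — 14% of the £9,650 excess over £64,500 is £1,351; credit = £1,425 − £1,351 = £74.
Lost: £214 − £74 = £140.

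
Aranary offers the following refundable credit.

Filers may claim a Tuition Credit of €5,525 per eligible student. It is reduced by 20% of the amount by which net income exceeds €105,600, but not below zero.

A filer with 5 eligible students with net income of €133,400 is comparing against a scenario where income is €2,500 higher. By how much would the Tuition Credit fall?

At €133,400 — base = 5 × €5,525 = €27,625. 20% of the €27,800 excess over €105,600 is €5,560; credit = €27,625 − €5,560 = €22,065.
At €135,900 — base = 5 × €5,525 = €27,625. 20% of the €30,300 excess over €105,600 is €6,060; credit = €27,625 − €6,060 = €21,565.
Lost: €22,065 − €21,565 = €500.

€500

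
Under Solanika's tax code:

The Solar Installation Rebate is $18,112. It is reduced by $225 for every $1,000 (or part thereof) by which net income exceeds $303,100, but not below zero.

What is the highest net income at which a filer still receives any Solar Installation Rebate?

$383,100

After 80 increments the reduction is 80 × $225 = $18,000, leaving $112; one more increment wipes it out. Increment 80 ends at excess 80 × $1,000 = $80,000, so the highest qualifying income is $303,100 + $80,000 = $383,100.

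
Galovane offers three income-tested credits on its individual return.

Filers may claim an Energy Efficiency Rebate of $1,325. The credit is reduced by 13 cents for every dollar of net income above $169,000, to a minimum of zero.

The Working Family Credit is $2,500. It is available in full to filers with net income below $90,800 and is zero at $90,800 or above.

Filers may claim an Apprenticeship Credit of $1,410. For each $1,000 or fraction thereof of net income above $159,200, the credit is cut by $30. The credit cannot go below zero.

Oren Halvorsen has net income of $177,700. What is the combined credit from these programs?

Energy Efficiency Rebate: 13% of the $8,700 excess over $169,000 is $1,131; credit = $1,325 − $1,131 = $194.
Working Family Credit: $177,700 meets or exceeds the $90,800 cutoff, so the credit is $0.
Apprenticeship Credit: income exceeds $159,200 by $18,500, which is 19 full-or-partial $1,000 increments; reduction = 19 × $30 = $570, leaving $840.
Total: $194 + $0 + $840 = $1,034.

$1,034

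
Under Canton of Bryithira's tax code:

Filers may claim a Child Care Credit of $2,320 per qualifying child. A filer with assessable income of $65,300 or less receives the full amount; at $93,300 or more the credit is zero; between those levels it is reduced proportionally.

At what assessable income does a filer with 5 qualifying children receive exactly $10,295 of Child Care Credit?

$68,450

Full credit = 5 × $2,320 = $11,600.
$10,295 is 10,295/11,600 of the full $11,600, so 1,305/11,600 of the $28,000 range has been used: income = $65,300 + $28,000 × 1,305/11,600 = $68,450.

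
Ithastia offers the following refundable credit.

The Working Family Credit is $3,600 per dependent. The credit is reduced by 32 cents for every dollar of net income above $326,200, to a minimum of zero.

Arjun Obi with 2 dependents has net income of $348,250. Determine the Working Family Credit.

$144

Working Family Credit: base = 2 × $3,600 = $7,200. 32% of the $22,050 excess over $326,200 is $7,056; credit = $7,200 − $7,056 = $144.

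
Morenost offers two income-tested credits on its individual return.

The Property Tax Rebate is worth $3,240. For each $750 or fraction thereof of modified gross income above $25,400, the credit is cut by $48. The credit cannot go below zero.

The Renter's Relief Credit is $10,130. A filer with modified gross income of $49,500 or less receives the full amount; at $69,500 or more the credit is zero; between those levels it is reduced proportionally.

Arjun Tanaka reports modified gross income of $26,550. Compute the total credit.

$13,274

Property Tax Rebate: income exceeds $25,400 by $1,150, which is 2 full-or-partial $750 increments; reduction = 2 × $48 = $96, leaving $3,144.
Renter's Relief Credit: $26,550 is at or below the $49,500 threshold, so the full $10,130 applies.
Total: $3,144 + $10,130 = $13,274.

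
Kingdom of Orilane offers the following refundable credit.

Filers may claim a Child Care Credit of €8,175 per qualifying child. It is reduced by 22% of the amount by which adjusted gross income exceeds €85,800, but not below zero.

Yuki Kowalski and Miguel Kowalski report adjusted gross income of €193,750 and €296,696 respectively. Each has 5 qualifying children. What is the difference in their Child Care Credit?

€17,126

Yuki (€193,750): Child Care Credit: base = 5 × €8,175 = €40,875. 22% of the €107,950 excess over €85,800 is €23,749; credit = €40,875 − €23,749 = €17,126.
Miguel (€296,696): Child Care Credit: base = 5 × €8,175 = €40,875. 22% of the €210,896 excess over €85,800 is €46,397.12 ≥ base, so the credit is €0.
Difference: |€17,126 − €0| = €17,126.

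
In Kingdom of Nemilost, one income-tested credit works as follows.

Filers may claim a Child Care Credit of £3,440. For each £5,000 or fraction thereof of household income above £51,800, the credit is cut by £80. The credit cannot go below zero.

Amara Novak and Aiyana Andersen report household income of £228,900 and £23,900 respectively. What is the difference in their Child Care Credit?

Amara (£228,900): Child Care Credit: income exceeds £51,800 by £177,100, which is 36 full-or-partial £5,000 increments; reduction = 36 × £80 = £2,880, leaving £560.
Aiyana (£23,900): Child Care Credit: £23,900 is at or below the £51,800 threshold, so the full £3,440 applies.
Difference: |£560 − £3,440| = £2,880.

£2,880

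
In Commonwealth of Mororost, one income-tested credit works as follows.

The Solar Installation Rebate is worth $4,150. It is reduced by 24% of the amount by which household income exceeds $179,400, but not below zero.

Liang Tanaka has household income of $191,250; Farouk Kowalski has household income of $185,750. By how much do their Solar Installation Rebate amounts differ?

Liang ($191,250): Solar Installation Rebate: 24% of the $11,850 excess over $179,400 is $2,844; credit = $4,150 − $2,844 = $1,306.
Farouk ($185,750): Solar Installation Rebate: 24% of the $6,350 excess over $179,400 is $1,524; credit = $4,150 − $1,524 = $2,626.
Difference: |$1,306 − $2,626| = $1,320.

$1,320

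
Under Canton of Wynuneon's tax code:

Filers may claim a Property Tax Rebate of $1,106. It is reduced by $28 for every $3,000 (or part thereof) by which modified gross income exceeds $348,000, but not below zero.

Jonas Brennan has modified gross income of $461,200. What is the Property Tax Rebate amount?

Property Tax Rebate: income exceeds $348,000 by $113,200, which is 38 full-or-partial $3,000 increments; reduction = 38 × $28 = $1,064, leaving $42.

$42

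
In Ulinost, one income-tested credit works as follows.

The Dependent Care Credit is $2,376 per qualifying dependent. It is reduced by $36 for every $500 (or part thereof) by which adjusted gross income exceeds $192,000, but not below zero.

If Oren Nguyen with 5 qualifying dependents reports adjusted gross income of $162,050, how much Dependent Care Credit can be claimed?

$11,880

Dependent Care Credit: base = 5 × $2,376 = $11,880. $162,050 is at or below the $192,000 threshold, so the full $11,880 applies.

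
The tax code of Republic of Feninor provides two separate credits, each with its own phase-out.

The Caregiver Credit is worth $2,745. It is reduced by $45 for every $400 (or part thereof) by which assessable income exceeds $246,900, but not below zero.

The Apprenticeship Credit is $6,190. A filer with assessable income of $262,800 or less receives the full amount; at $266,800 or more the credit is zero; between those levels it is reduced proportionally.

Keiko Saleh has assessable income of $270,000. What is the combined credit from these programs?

Caregiver Credit: income exceeds $246,900 by $23,100, which is 58 full-or-partial $400 increments; reduction = 58 × $45 = $2,610, leaving $135.
Apprenticeship Credit: $270,000 is at or above $266,800, so the credit is $0.
Total: $135 + $0 = $135.

$135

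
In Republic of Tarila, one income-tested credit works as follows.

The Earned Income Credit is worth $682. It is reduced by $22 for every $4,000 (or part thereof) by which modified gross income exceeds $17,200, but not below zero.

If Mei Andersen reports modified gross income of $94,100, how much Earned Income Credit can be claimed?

Earned Income Credit: income exceeds $17,200 by $76,900, which is 20 full-or-partial $4,000 increments; reduction = 20 × $22 = $440, leaving $242.

$242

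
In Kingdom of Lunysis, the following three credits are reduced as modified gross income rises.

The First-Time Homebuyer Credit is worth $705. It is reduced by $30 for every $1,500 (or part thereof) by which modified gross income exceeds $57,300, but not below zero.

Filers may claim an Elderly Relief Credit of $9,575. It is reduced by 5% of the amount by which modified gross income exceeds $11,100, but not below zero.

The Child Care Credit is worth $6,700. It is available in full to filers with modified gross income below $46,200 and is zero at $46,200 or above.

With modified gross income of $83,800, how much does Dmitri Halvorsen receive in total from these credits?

First-Time Homebuyer Credit: income exceeds $57,300 by $26,500, which is 18 full-or-partial $1,500 increments; reduction = 18 × $30 = $540, leaving $165.
Elderly Relief Credit: 5% of the $72,700 excess over $11,100 is $3,635; credit = $9,575 − $3,635 = $5,940.
Child Care Credit: $83,800 meets or exceeds the $46,200 cutoff, so the credit is $0.
Total: $165 + $5,940 + $0 = $6,105.

$6,105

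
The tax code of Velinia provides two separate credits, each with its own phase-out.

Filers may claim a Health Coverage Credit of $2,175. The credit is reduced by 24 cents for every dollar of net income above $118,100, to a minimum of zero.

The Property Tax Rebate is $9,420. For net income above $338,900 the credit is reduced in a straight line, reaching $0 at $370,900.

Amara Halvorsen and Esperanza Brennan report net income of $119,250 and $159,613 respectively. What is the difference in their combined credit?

Amara ($119,250): Health Coverage Credit: 24% of the $1,150 excess over $118,100 is $276; credit = $2,175 − $276 = $1,899. Property Tax Rebate: $119,250 is at or below the $338,900 threshold, so the full $9,420 applies. total $1,899 + $9,420 = $11,319
Esperanza ($159,613): Health Coverage Credit: 24% of the $41,513 excess over $118,100 is $9,963.12 ≥ base, so the credit is $0. Property Tax Rebate: $159,613 is at or below the $338,900 threshold, so the full $9,420 applies. total $0 + $9,420 = $9,420
Difference: |$11,319 − $9,420| = $1,899.

$1,899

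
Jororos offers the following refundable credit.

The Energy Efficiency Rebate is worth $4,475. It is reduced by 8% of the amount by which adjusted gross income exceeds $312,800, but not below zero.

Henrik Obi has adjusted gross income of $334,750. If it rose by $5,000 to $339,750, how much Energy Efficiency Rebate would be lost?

$400

At $334,750 — 8% of the $21,950 excess over $312,800 is $1,756; credit = $4,475 − $1,756 = $2,719.
At $339,750 — 8% of the $26,950 excess over $312,800 is $2,156; credit = $4,475 − $2,156 = $2,319.
Lost: $2,719 − $2,319 = $400.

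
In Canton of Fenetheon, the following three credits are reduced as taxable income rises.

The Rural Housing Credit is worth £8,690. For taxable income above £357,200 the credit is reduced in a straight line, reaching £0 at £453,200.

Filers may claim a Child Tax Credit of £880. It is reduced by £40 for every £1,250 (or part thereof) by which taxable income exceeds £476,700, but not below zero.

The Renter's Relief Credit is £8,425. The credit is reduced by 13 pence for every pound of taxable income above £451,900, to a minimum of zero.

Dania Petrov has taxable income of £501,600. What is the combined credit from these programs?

Rural Housing Credit: £501,600 is at or above £453,200, so the credit is £0.
Child Tax Credit: income exceeds £476,700 by £24,900, which is 20 full-or-partial £1,250 increments; reduction = 20 × £40 = £800, leaving £80.
Renter's Relief Credit: 13% of the £49,700 excess over £451,900 is £6,461; credit = £8,425 − £6,461 = £1,964.
Total: £0 + £80 + £1,964 = £2,044.

£2,044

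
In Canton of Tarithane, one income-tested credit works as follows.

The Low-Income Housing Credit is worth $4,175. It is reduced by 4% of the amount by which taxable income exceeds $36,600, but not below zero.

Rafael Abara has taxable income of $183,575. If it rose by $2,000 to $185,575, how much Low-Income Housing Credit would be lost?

$0

At $183,575 — 4% of the $146,975 excess over $36,600 is $5,879 ≥ base, so the credit is $0.
At $185,575 — 4% of the $148,975 excess over $36,600 is $5,959 ≥ base, so the credit is $0.
Lost: $0 − $0 = $0.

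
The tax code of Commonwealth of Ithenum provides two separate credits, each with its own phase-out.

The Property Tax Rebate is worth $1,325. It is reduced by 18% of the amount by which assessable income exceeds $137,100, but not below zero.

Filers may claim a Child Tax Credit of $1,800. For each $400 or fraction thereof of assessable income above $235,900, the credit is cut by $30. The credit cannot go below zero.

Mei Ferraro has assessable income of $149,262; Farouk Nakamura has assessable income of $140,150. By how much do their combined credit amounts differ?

$776

Mei ($149,262): Property Tax Rebate: 18% of the $12,162 excess over $137,100 is $2,189.16 ≥ base, so the credit is $0. Child Tax Credit: $149,262 is at or below the $235,900 threshold, so the full $1,800 applies. total $0 + $1,800 = $1,800
Farouk ($140,150): Property Tax Rebate: 18% of the $3,050 excess over $137,100 is $549; credit = $1,325 − $549 = $776. Child Tax Credit: $140,150 is at or below the $235,900 threshold, so the full $1,800 applies. total $776 + $1,800 = $2,576
Difference: |$1,800 − $2,576| = $776.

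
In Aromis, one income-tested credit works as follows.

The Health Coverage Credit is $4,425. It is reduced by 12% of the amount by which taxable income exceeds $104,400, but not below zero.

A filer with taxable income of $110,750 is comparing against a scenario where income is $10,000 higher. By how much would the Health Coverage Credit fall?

At $110,750 — 12% of the $6,350 excess over $104,400 is $762; credit = $4,425 − $762 = $3,663.
At $120,750 — 12% of the $16,350 excess over $104,400 is $1,962; credit = $4,425 − $1,962 = $2,463.
Lost: $3,663 − $2,463 = $1,200.

$1,200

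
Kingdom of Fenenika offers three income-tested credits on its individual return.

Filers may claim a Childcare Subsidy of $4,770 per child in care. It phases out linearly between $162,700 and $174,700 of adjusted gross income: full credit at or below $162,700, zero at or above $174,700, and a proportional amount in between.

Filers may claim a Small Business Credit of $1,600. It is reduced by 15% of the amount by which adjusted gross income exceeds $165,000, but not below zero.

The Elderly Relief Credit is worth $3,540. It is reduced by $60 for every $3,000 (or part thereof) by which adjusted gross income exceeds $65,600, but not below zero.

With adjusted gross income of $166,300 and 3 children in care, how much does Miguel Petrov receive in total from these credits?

$12,922

Childcare Subsidy: base = 3 × $4,770 = $14,310. $166,300 is $3,600 into a $12,000 phase-out range, leaving 8,400/12,000 of the credit: $14,310 × 8,400/12,000 = $10,017.
Small Business Credit: 15% of the $1,300 excess over $165,000 is $195; credit = $1,600 − $195 = $1,405.
Elderly Relief Credit: income exceeds $65,600 by $100,700, which is 34 full-or-partial $3,000 increments; reduction = 34 × $60 = $2,040, leaving $1,500.
Total: $10,017 + $1,405 + $1,500 = $12,922.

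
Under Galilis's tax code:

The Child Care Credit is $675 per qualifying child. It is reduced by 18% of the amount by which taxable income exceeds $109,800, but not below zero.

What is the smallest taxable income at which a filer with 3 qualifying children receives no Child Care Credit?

Full credit = 3 × $675 = $2,025.
The credit falls by 18% of each dollar above $109,800, so it reaches zero when the excess is $2,025 / 18% = $11,250: income = $109,800 + $11,250 = $121,050.

$121,050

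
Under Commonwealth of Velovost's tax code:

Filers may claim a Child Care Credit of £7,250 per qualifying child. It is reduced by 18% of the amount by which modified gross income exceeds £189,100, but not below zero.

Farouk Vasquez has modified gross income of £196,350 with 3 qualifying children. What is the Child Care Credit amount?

Child Care Credit: base = 3 × £7,250 = £21,750. 18% of the £7,250 excess over £189,100 is £1,305; credit = £21,750 − £1,305 = £20,445.

£20,445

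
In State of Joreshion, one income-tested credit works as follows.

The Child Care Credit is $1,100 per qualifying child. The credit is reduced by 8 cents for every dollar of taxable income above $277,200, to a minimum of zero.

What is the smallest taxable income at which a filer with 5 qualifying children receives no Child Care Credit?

Full credit = 5 × $1,100 = $5,500.
The credit falls by 8% of each dollar above $277,200, so it reaches zero when the excess is $5,500 / 8% = $68,750: income = $277,200 + $68,750 = $345,950.

$345,950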